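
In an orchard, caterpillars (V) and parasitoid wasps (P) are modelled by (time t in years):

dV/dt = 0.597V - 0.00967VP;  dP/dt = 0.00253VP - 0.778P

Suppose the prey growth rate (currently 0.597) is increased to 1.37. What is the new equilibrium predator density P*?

At the interior fixed point, setting dV/dt = 0 with V > 0 fixes P* = (prey growth rate)/(VP coefficient) — independent of the other coefficients.
With the change, P* = 1.37/0.00967 = 142; it rises from 61.7.

P* ≈ 142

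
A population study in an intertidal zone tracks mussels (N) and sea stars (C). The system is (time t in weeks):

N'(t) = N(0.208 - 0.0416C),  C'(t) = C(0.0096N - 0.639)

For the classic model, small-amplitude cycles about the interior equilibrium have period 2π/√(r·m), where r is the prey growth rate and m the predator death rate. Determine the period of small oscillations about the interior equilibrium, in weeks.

Here r = 0.208 and m = 0.639, so r·m = 0.133.
ω = √0.133 = 0.365 per week, hence T = 2π/ω ≈ 17.2 weeks.

T ≈ 17.2 weeks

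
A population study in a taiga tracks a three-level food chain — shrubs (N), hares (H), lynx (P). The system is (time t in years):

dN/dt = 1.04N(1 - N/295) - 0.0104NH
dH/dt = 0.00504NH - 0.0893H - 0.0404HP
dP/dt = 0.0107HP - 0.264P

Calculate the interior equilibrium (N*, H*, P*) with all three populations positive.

From dP/dt = 0: 0.0107H* = 0.264, so H* = 24.7.
From dN/dt = 0: 1.04(1 - N*/295) = 0.0104·24.7, giving N* = 295·(1 - 0.247) = 222.
From dH/dt = 0: 0.00504·222 - 0.0893 = 0.0404P*, so P* = 1.03/0.0404 = 25.5.

N* ≈ 222, H* ≈ 24.7, P* ≈ 25.5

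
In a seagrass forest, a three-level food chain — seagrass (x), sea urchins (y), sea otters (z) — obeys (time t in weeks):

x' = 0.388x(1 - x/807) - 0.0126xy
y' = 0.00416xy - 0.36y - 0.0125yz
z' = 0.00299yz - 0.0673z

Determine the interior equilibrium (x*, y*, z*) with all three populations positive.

x* ≈ 217, y* ≈ 22.5, z* ≈ 43.5

From dz/dt = 0: 0.00299y* = 0.0673, so y* = 22.5.
From dx/dt = 0: 0.388(1 - x*/807) = 0.0126·22.5, giving x* = 807·(1 - 0.731) = 217.
From dy/dt = 0: 0.00416·217 - 0.36 = 0.0125z*, so z* = 0.543/0.0125 = 43.5.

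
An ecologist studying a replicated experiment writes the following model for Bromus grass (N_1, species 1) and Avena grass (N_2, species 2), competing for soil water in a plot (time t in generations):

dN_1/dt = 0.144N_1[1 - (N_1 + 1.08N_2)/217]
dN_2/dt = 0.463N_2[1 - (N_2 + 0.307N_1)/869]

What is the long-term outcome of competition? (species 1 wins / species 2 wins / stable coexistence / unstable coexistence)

Compare the nullcline intercepts: K1/α12 = 217/1.08 = 201 < K2 = 869; K2/α21 = 869/0.307 = 2830 > K1 = 217.
Since the inequalities point opposite ways, species 2 can invade but species 1 cannot.

species 2 excludes species 1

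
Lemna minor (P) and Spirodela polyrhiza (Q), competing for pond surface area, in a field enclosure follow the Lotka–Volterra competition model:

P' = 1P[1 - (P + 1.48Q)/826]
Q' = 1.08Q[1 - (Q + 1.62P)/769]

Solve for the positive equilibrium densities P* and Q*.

Setting both brackets to zero gives the nullclines P + 1.48Q = 826 and 1.62P + Q = 769.
Substituting Q = 769 - 1.62P into the first: P(1 - 1.48·1.62) = 826 - 1.48·769.
So P* = -312/-1.4 = 223, and then Q* = 769 - 1.62·223 = 407.

P* ≈ 223, Q* ≈ 407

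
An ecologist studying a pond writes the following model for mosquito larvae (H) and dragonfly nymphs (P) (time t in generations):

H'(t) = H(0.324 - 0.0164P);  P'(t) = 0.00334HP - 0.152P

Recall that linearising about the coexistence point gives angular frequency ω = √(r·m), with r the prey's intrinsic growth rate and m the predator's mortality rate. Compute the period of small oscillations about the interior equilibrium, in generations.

Here r = 0.324 and m = 0.152, so r·m = 0.0492.
ω = √0.0492 = 0.222 per generation, hence T = 2π/ω ≈ 28.3 generations.

T ≈ 28.3 generations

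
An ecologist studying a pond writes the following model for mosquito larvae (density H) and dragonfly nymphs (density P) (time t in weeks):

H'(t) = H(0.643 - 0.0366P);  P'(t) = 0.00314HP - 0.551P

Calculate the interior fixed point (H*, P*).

H* ≈ 175, P* ≈ 17.6

Set dP/dt = 0 with P > 0: 0.00314H - 0.551 = 0, so H* = 0.551/0.00314 = 175.
Set dH/dt = 0 with H > 0: 0.643 - 0.0366P = 0, so P* = 0.643/0.0366 = 17.6.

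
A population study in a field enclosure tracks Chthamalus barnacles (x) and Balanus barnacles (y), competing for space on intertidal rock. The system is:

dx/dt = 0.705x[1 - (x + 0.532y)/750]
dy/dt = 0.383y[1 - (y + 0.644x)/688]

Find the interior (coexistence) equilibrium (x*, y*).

x* ≈ 584, y* ≈ 312

Setting both brackets to zero gives the nullclines x + 0.532y = 750 and 0.644x + y = 688.
Substituting y = 688 - 0.644x into the first: x(1 - 0.532·0.644) = 750 - 0.532·688.
So x* = 384/0.657 = 584, and then y* = 688 - 0.644·584 = 312.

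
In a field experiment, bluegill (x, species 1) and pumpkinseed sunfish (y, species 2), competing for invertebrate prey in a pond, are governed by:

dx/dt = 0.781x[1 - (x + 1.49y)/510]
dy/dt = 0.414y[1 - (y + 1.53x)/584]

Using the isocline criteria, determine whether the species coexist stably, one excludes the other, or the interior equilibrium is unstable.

unstable coexistence (outcome depends on initial conditions)

Compare the nullcline intercepts: K1/α12 = 510/1.49 = 342 < K2 = 584; K2/α21 = 584/1.53 = 382 < K1 = 510.
Since both are reversed, neither can invade when rare; the interior point is a saddle.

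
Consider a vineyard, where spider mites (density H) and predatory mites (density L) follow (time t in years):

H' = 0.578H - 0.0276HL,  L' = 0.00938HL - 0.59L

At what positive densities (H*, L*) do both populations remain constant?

H* ≈ 62.9, L* ≈ 20.9

Set dL/dt = 0 with L > 0: 0.00938H - 0.59 = 0, so H* = 0.59/0.00938 = 62.9.
Set dH/dt = 0 with H > 0: 0.578 - 0.0276L = 0, so L* = 0.578/0.0276 = 20.9.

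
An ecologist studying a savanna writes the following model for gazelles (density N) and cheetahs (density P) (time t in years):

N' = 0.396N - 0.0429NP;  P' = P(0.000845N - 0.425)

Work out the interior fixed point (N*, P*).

N* ≈ 503, P* ≈ 9.23

Set dP/dt = 0 with P > 0: 0.000845N - 0.425 = 0, so N* = 0.425/0.000845 = 503.
Set dN/dt = 0 with N > 0: 0.396 - 0.0429P = 0, so P* = 0.396/0.0429 = 9.23.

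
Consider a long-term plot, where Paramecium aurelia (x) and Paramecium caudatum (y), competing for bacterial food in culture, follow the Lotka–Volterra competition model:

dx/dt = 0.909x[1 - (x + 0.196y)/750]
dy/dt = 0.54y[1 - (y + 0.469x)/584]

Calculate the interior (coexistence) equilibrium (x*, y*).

x* ≈ 700, y* ≈ 256

Setting both brackets to zero gives the nullclines x + 0.196y = 750 and 0.469x + y = 584.
Substituting y = 584 - 0.469x into the first: x(1 - 0.196·0.469) = 750 - 0.196·584.
So x* = 636/0.908 = 700, and then y* = 584 - 0.469·700 = 256.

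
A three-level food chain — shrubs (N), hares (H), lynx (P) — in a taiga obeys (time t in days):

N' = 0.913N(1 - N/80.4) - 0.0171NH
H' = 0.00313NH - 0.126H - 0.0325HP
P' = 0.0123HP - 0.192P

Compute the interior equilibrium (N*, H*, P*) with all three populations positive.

N* ≈ 56.9, H* ≈ 15.6, P* ≈ 1.6

From dP/dt = 0: 0.0123H* = 0.192, so H* = 15.6.
From dN/dt = 0: 0.913(1 - N*/80.4) = 0.0171·15.6, giving N* = 80.4·(1 - 0.292) = 56.9.
From dH/dt = 0: 0.00313·56.9 - 0.126 = 0.0325P*, so P* = 0.0521/0.0325 = 1.6.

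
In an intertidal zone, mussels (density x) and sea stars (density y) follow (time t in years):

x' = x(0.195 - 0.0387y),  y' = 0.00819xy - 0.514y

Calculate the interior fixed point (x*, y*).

Set dy/dt = 0 with y > 0: 0.00819x - 0.514 = 0, so x* = 0.514/0.00819 = 62.8.
Set dx/dt = 0 with x > 0: 0.195 - 0.0387y = 0, so y* = 0.195/0.0387 = 5.04.

x* ≈ 62.8, y* ≈ 5.04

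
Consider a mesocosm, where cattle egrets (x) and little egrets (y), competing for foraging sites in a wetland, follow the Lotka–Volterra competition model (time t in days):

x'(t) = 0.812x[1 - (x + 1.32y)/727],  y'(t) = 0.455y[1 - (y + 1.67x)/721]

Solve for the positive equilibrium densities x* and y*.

x* ≈ 187, y* ≈ 409

Setting both brackets to zero gives the nullclines x + 1.32y = 727 and 1.67x + y = 721.
Substituting y = 721 - 1.67x into the first: x(1 - 1.32·1.67) = 727 - 1.32·721.
So x* = -225/-1.2 = 187, and then y* = 721 - 1.67·187 = 409.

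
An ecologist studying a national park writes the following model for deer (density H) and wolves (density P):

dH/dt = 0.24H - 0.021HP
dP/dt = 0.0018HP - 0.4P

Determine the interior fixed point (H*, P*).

H* ≈ 222, P* ≈ 11.4

Set dP/dt = 0 with P > 0: 0.0018H - 0.4 = 0, so H* = 0.4/0.0018 = 222.
Set dH/dt = 0 with H > 0: 0.24 - 0.021P = 0, so P* = 0.24/0.021 = 11.4.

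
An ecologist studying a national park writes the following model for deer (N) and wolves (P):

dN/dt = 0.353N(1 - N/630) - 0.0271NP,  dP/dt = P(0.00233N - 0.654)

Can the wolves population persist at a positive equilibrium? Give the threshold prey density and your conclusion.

The predator equation gives dP/dt > 0 only when N > 0.654/0.00233 = 281.
Without the predator, N → K = 630. Since 630 > 281, the predator can invade and persist.

Threshold N = 281; K > 281, so yes, the predator persists.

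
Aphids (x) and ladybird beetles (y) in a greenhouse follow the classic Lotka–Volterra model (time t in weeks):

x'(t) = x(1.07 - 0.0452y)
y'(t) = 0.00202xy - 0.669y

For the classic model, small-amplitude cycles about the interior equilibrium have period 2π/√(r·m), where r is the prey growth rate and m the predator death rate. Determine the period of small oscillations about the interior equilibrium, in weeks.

Here r = 1.07 and m = 0.669, so r·m = 0.716.
ω = √0.716 = 0.846 per week, hence T = 2π/ω ≈ 7.43 weeks.

T ≈ 7.43 weeks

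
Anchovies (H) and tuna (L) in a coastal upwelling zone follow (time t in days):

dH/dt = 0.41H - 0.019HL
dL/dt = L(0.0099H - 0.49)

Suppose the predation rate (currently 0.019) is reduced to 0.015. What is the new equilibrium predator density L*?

At the interior fixed point, setting dH/dt = 0 with H > 0 fixes L* = (prey growth rate)/(HL coefficient) — independent of the other coefficients.
With the change, L* = 0.41/0.015 = 27.3; it rises from 21.6.

L* ≈ 27.3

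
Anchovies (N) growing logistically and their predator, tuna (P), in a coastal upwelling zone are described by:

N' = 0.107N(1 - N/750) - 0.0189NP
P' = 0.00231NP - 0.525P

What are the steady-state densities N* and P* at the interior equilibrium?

N* ≈ 227, P* ≈ 3.95

From dP/dt = 0 with P > 0: 0.00231N* = 0.525, so N* = 227.
Substitute into dN/dt = 0: 0.107(1 - 227/750) = 0.0189P*.
The bracket is 0.697, giving P* = 0.0746/0.0189 = 3.95.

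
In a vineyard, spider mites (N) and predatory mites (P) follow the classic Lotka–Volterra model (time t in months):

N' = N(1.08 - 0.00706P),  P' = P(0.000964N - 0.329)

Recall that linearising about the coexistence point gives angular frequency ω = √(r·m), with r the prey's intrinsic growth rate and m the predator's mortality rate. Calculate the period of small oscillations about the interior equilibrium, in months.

T ≈ 10.5 months

Here r = 1.08 and m = 0.329, so r·m = 0.355.
ω = √0.355 = 0.596 per month, hence T = 2π/ω ≈ 10.5 months.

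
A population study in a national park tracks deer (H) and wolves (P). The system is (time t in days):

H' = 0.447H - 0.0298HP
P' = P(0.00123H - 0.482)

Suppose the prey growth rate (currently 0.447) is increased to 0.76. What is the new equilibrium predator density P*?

At the interior fixed point, setting dH/dt = 0 with H > 0 fixes P* = (prey growth rate)/(HP coefficient) — independent of the other coefficients.
With the change, P* = 0.76/0.0298 = 25.5; it rises from 15.

P* ≈ 25.5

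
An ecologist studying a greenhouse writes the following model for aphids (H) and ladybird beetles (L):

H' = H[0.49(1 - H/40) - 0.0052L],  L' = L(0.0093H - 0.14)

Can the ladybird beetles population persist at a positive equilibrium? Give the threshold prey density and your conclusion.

Threshold H = 15.1; K > 15.1, so yes, the predator persists.

The predator equation gives dL/dt > 0 only when H > 0.14/0.0093 = 15.1.
Without the predator, H → K = 40. Since 40 > 15.1, the predator can invade and persist.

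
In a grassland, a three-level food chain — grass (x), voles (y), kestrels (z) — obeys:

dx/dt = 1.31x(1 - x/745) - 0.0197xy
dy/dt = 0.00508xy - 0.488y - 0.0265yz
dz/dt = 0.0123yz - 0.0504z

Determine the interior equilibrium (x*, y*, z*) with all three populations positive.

From dz/dt = 0: 0.0123y* = 0.0504, so y* = 4.1.
From dx/dt = 0: 1.31(1 - x*/745) = 0.0197·4.1, giving x* = 745·(1 - 0.0616) = 699.
From dy/dt = 0: 0.00508·699 - 0.488 = 0.0265z*, so z* = 3.06/0.0265 = 116.

x* ≈ 699, y* ≈ 4.1, z* ≈ 116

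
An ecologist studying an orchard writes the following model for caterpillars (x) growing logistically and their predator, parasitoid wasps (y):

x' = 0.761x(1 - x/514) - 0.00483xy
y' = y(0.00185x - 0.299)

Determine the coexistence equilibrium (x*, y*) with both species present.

From dy/dt = 0 with y > 0: 0.00185x* = 0.299, so x* = 162.
Substitute into dx/dt = 0: 0.761(1 - 162/514) = 0.00483y*.
The bracket is 0.686, giving y* = 0.522/0.00483 = 108.

x* ≈ 162, y* ≈ 108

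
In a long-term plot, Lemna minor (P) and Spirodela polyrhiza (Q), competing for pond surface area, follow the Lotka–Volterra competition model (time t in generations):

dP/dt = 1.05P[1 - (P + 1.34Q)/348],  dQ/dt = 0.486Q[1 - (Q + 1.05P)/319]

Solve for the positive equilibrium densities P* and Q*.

P* ≈ 195, Q* ≈ 114

Setting both brackets to zero gives the nullclines P + 1.34Q = 348 and 1.05P + Q = 319.
Substituting Q = 319 - 1.05P into the first: P(1 - 1.34·1.05) = 348 - 1.34·319.
So P* = -79.5/-0.407 = 195, and then Q* = 319 - 1.05·195 = 114.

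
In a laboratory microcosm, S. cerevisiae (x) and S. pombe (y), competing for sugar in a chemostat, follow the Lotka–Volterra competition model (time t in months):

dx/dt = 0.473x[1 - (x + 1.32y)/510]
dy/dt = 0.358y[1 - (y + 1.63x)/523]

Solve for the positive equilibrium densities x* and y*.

x* ≈ 157, y* ≈ 268

Setting both brackets to zero gives the nullclines x + 1.32y = 510 and 1.63x + y = 523.
Substituting y = 523 - 1.63x into the first: x(1 - 1.32·1.63) = 510 - 1.32·523.
So x* = -180/-1.15 = 157, and then y* = 523 - 1.63·157 = 268.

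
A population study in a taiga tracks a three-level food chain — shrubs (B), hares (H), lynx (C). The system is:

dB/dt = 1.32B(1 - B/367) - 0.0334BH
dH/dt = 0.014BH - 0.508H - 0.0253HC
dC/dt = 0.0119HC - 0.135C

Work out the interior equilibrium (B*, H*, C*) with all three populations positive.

From dC/dt = 0: 0.0119H* = 0.135, so H* = 11.3.
From dB/dt = 0: 1.32(1 - B*/367) = 0.0334·11.3, giving B* = 367·(1 - 0.287) = 262.
From dH/dt = 0: 0.014·262 - 0.508 = 0.0253C*, so C* = 3.16/0.0253 = 125.

B* ≈ 262, H* ≈ 11.3, C* ≈ 125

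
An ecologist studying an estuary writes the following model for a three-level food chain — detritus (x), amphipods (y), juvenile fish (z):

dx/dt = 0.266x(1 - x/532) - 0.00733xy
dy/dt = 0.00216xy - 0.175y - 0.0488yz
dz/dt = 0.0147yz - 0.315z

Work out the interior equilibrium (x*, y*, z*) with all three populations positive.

x* ≈ 218, y* ≈ 21.4, z* ≈ 6.06

From dz/dt = 0: 0.0147y* = 0.315, so y* = 21.4.
From dx/dt = 0: 0.266(1 - x*/532) = 0.00733·21.4, giving x* = 532·(1 - 0.59) = 218.
From dy/dt = 0: 0.00216·218 - 0.175 = 0.0488z*, so z* = 0.296/0.0488 = 6.06.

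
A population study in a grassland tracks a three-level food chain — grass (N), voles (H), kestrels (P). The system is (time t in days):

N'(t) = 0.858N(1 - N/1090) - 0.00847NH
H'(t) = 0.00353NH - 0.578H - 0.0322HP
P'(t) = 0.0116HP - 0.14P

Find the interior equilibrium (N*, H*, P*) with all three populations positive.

N* ≈ 960, H* ≈ 12.1, P* ≈ 87.3

From dP/dt = 0: 0.0116H* = 0.14, so H* = 12.1.
From dN/dt = 0: 0.858(1 - N*/1090) = 0.00847·12.1, giving N* = 1090·(1 - 0.119) = 960.
From dH/dt = 0: 0.00353·960 - 0.578 = 0.0322P*, so P* = 2.81/0.0322 = 87.3.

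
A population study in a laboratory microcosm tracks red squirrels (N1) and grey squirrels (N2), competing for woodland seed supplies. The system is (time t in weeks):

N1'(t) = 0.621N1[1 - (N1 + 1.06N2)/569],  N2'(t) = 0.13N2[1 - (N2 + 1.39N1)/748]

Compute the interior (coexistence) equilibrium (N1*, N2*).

N1* ≈ 473, N2* ≈ 90.6

Setting both brackets to zero gives the nullclines N1 + 1.06N2 = 569 and 1.39N1 + N2 = 748.
Substituting N2 = 748 - 1.39N1 into the first: N1(1 - 1.06·1.39) = 569 - 1.06·748.
So N1* = -224/-0.473 = 473, and then N2* = 748 - 1.39·473 = 90.6.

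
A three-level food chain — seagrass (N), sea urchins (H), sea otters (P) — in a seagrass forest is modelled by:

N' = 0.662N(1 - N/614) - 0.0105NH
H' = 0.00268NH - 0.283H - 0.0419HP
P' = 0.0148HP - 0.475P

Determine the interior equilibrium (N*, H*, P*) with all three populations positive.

From dP/dt = 0: 0.0148H* = 0.475, so H* = 32.1.
From dN/dt = 0: 0.662(1 - N*/614) = 0.0105·32.1, giving N* = 614·(1 - 0.509) = 301.
From dH/dt = 0: 0.00268·301 - 0.283 = 0.0419P*, so P* = 0.525/0.0419 = 12.5.

N* ≈ 301, H* ≈ 32.1, P* ≈ 12.5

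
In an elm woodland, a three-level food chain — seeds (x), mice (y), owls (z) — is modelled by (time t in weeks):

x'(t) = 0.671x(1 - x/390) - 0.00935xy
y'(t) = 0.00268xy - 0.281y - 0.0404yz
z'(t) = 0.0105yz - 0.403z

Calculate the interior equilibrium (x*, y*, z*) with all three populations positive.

From dz/dt = 0: 0.0105y* = 0.403, so y* = 38.4.
From dx/dt = 0: 0.671(1 - x*/390) = 0.00935·38.4, giving x* = 390·(1 - 0.535) = 181.
From dy/dt = 0: 0.00268·181 - 0.281 = 0.0404z*, so z* = 0.205/0.0404 = 5.08.

x* ≈ 181, y* ≈ 38.4, z* ≈ 5.08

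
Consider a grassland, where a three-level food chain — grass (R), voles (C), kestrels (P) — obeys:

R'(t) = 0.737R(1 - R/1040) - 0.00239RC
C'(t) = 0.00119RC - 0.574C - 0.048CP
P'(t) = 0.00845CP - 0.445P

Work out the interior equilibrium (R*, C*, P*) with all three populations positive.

R* ≈ 862, C* ≈ 52.7, P* ≈ 9.42

From dP/dt = 0: 0.00845C* = 0.445, so C* = 52.7.
From dR/dt = 0: 0.737(1 - R*/1040) = 0.00239·52.7, giving R* = 1040·(1 - 0.171) = 862.
From dC/dt = 0: 0.00119·862 - 0.574 = 0.048P*, so P* = 0.452/0.048 = 9.42.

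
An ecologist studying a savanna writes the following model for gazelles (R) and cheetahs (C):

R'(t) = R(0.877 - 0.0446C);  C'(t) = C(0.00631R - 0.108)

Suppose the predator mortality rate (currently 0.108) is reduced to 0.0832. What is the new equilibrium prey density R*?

At the interior fixed point, setting dC/dt = 0 with C > 0 fixes R* = (predator death rate)/(RC coefficient) — independent of the other coefficients.
With the change, R* = 0.0832/0.00631 = 13.2; it falls from 17.1.

R* ≈ 13.2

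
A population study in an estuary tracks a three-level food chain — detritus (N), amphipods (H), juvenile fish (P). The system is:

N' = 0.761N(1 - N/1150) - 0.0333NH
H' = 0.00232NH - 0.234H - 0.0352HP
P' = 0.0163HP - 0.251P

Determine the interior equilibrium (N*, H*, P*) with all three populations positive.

N* ≈ 375, H* ≈ 15.4, P* ≈ 18.1

From dP/dt = 0: 0.0163H* = 0.251, so H* = 15.4.
From dN/dt = 0: 0.761(1 - N*/1150) = 0.0333·15.4, giving N* = 1150·(1 - 0.674) = 375.
From dH/dt = 0: 0.00232·375 - 0.234 = 0.0352P*, so P* = 0.636/0.0352 = 18.1.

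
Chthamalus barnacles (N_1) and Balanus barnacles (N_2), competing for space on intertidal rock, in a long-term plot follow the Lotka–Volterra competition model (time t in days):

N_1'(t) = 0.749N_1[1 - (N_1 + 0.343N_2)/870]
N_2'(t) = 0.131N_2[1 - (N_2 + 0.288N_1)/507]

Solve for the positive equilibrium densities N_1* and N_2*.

Setting both brackets to zero gives the nullclines N_1 + 0.343N_2 = 870 and 0.288N_1 + N_2 = 507.
Substituting N_2 = 507 - 0.288N_1 into the first: N_1(1 - 0.343·0.288) = 870 - 0.343·507.
So N_1* = 696/0.901 = 772, and then N_2* = 507 - 0.288·772 = 285.

N_1* ≈ 772, N_2* ≈ 285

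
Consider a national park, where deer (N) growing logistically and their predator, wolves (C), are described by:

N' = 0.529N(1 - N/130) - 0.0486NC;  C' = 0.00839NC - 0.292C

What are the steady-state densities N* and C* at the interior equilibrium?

From dC/dt = 0 with C > 0: 0.00839N* = 0.292, so N* = 34.8.
Substitute into dN/dt = 0: 0.529(1 - 34.8/130) = 0.0486C*.
The bracket is 0.732, giving C* = 0.387/0.0486 = 7.97.

N* ≈ 34.8, C* ≈ 7.97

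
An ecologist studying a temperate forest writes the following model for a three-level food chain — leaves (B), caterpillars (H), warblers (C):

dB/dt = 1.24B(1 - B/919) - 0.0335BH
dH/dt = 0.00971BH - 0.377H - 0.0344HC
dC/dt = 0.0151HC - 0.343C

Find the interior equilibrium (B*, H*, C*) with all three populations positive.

B* ≈ 355, H* ≈ 22.7, C* ≈ 89.3

From dC/dt = 0: 0.0151H* = 0.343, so H* = 22.7.
From dB/dt = 0: 1.24(1 - B*/919) = 0.0335·22.7, giving B* = 919·(1 - 0.614) = 355.
From dH/dt = 0: 0.00971·355 - 0.377 = 0.0344C*, so C* = 3.07/0.0344 = 89.3.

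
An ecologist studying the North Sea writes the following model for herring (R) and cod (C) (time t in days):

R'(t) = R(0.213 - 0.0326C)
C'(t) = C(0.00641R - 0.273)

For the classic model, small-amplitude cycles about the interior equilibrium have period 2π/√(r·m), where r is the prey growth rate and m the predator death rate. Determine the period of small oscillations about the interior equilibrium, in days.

Here r = 0.213 and m = 0.273, so r·m = 0.0581.
ω = √0.0581 = 0.241 per day, hence T = 2π/ω ≈ 26.1 days.

T ≈ 26.1 days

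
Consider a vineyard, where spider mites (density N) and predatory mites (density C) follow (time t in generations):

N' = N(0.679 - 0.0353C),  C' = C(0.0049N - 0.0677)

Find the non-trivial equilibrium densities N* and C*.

N* ≈ 13.8, C* ≈ 19.2

Set dC/dt = 0 with C > 0: 0.0049N - 0.0677 = 0, so N* = 0.0677/0.0049 = 13.8.
Set dN/dt = 0 with N > 0: 0.679 - 0.0353C = 0, so C* = 0.679/0.0353 = 19.2.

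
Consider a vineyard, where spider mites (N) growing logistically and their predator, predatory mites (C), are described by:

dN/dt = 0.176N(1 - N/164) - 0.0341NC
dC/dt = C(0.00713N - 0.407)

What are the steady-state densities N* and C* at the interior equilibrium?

N* ≈ 57.1, C* ≈ 3.36

From dC/dt = 0 with C > 0: 0.00713N* = 0.407, so N* = 57.1.
Substitute into dN/dt = 0: 0.176(1 - 57.1/164) = 0.0341C*.
The bracket is 0.652, giving C* = 0.115/0.0341 = 3.36.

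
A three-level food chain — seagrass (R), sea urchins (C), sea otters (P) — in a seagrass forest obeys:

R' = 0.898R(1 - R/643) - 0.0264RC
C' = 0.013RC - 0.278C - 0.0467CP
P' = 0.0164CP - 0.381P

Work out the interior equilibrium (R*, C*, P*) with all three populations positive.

R* ≈ 204, C* ≈ 23.2, P* ≈ 50.8

From dP/dt = 0: 0.0164C* = 0.381, so C* = 23.2.
From dR/dt = 0: 0.898(1 - R*/643) = 0.0264·23.2, giving R* = 643·(1 - 0.683) = 204.
From dC/dt = 0: 0.013·204 - 0.278 = 0.0467P*, so P* = 2.37/0.0467 = 50.8.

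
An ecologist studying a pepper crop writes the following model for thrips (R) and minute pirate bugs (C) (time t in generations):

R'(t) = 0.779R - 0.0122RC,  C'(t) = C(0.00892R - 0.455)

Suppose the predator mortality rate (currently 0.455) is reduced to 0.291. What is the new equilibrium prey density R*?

At the interior fixed point, setting dC/dt = 0 with C > 0 fixes R* = (predator death rate)/(RC coefficient) — independent of the other coefficients.
With the change, R* = 0.291/0.00892 = 32.6; it falls from 51.

R* ≈ 32.6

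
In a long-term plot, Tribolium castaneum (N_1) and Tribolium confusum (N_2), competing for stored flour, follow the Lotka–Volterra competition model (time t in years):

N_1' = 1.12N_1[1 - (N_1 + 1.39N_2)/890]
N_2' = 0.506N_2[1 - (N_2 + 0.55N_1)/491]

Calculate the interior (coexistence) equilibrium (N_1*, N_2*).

N_1* ≈ 881, N_2* ≈ 6.37

Setting both brackets to zero gives the nullclines N_1 + 1.39N_2 = 890 and 0.55N_1 + N_2 = 491.
Substituting N_2 = 491 - 0.55N_1 into the first: N_1(1 - 1.39·0.55) = 890 - 1.39·491.
So N_1* = 208/0.236 = 881, and then N_2* = 491 - 0.55·881 = 6.37.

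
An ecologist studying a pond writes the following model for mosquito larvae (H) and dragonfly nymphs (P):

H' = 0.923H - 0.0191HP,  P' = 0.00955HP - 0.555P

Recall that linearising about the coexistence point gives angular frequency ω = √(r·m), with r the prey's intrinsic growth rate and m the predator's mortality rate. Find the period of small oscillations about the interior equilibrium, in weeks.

T ≈ 8.78 weeks

Here r = 0.923 and m = 0.555, so r·m = 0.512.
ω = √0.512 = 0.716 per week, hence T = 2π/ω ≈ 8.78 weeks.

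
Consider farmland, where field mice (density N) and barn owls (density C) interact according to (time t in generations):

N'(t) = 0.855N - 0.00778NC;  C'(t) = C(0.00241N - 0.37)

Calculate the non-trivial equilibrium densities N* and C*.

N* ≈ 154, C* ≈ 110

Set dC/dt = 0 with C > 0: 0.00241N - 0.37 = 0, so N* = 0.37/0.00241 = 154.
Set dN/dt = 0 with N > 0: 0.855 - 0.00778C = 0, so C* = 0.855/0.00778 = 110.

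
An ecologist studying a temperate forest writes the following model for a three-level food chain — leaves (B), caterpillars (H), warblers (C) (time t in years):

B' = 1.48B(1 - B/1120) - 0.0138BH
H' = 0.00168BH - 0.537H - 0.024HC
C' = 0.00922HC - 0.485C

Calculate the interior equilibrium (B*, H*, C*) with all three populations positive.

B* ≈ 571, H* ≈ 52.6, C* ≈ 17.6

From dC/dt = 0: 0.00922H* = 0.485, so H* = 52.6.
From dB/dt = 0: 1.48(1 - B*/1120) = 0.0138·52.6, giving B* = 1120·(1 - 0.49) = 571.
From dH/dt = 0: 0.00168·571 - 0.537 = 0.024C*, so C* = 0.422/0.024 = 17.6.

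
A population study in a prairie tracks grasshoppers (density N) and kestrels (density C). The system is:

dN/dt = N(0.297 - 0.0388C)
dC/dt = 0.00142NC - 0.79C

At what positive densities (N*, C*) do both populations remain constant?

N* ≈ 556, C* ≈ 7.65

Set dC/dt = 0 with C > 0: 0.00142N - 0.79 = 0, so N* = 0.79/0.00142 = 556.
Set dN/dt = 0 with N > 0: 0.297 - 0.0388C = 0, so C* = 0.297/0.0388 = 7.65.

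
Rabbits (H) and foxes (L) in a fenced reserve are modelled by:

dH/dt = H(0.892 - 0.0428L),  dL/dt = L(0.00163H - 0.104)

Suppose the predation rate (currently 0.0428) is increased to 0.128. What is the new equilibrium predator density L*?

L* ≈ 6.97

At the interior fixed point, setting dH/dt = 0 with H > 0 fixes L* = (prey growth rate)/(HL coefficient) — independent of the other coefficients.
With the change, L* = 0.892/0.128 = 6.97; it falls from 20.8.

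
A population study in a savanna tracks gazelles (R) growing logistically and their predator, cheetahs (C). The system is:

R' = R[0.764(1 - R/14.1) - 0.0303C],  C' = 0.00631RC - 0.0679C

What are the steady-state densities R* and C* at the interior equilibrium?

From dC/dt = 0 with C > 0: 0.00631R* = 0.0679, so R* = 10.8.
Substitute into dR/dt = 0: 0.764(1 - 10.8/14.1) = 0.0303C*.
The bracket is 0.237, giving C* = 0.181/0.0303 = 5.97.

R* ≈ 10.8, C* ≈ 5.97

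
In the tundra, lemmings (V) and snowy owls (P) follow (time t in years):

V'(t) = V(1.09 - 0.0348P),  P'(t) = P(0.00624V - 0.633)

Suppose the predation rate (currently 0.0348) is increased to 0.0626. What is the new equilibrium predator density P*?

P* ≈ 17.4

At the interior fixed point, setting dV/dt = 0 with V > 0 fixes P* = (prey growth rate)/(VP coefficient) — independent of the other coefficients.
With the change, P* = 1.09/0.0626 = 17.4; it falls from 31.3.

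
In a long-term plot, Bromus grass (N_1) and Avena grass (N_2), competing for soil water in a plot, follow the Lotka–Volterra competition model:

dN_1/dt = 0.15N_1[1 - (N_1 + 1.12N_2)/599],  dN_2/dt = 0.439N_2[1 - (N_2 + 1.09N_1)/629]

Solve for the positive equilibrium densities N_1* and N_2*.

Setting both brackets to zero gives the nullclines N_1 + 1.12N_2 = 599 and 1.09N_1 + N_2 = 629.
Substituting N_2 = 629 - 1.09N_1 into the first: N_1(1 - 1.12·1.09) = 599 - 1.12·629.
So N_1* = -105/-0.221 = 478, and then N_2* = 629 - 1.09·478 = 108.

N_1* ≈ 478, N_2* ≈ 108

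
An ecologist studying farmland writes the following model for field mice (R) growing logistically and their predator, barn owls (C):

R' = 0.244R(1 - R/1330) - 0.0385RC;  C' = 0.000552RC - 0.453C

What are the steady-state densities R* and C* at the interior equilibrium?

R* ≈ 821, C* ≈ 2.43

From dC/dt = 0 with C > 0: 0.000552R* = 0.453, so R* = 821.
Substitute into dR/dt = 0: 0.244(1 - 821/1330) = 0.0385C*.
The bracket is 0.383, giving C* = 0.0934/0.0385 = 2.43.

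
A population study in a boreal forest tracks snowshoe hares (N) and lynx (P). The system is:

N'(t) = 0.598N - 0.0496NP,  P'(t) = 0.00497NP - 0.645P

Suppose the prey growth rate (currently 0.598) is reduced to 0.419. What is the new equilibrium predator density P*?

At the interior fixed point, setting dN/dt = 0 with N > 0 fixes P* = (prey growth rate)/(NP coefficient) — independent of the other coefficients.
With the change, P* = 0.419/0.0496 = 8.45; it falls from 12.1.

P* ≈ 8.45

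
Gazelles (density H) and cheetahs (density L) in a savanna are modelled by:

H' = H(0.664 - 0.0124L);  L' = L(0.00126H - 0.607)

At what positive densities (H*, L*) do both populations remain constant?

Set dL/dt = 0 with L > 0: 0.00126H - 0.607 = 0, so H* = 0.607/0.00126 = 482.
Set dH/dt = 0 with H > 0: 0.664 - 0.0124L = 0, so L* = 0.664/0.0124 = 53.5.

H* ≈ 482, L* ≈ 53.5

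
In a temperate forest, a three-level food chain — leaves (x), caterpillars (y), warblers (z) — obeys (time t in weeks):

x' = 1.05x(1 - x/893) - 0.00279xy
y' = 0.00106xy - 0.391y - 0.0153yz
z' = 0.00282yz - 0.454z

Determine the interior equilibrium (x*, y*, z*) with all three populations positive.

x* ≈ 511, y* ≈ 161, z* ≈ 9.85

From dz/dt = 0: 0.00282y* = 0.454, so y* = 161.
From dx/dt = 0: 1.05(1 - x*/893) = 0.00279·161, giving x* = 893·(1 - 0.428) = 511.
From dy/dt = 0: 0.00106·511 - 0.391 = 0.0153z*, so z* = 0.151/0.0153 = 9.85.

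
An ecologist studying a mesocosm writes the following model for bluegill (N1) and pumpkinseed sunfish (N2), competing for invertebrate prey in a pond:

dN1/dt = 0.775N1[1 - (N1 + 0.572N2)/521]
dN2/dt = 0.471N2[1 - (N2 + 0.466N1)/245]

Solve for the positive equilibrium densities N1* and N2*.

N1* ≈ 519, N2* ≈ 3.02

Setting both brackets to zero gives the nullclines N1 + 0.572N2 = 521 and 0.466N1 + N2 = 245.
Substituting N2 = 245 - 0.466N1 into the first: N1(1 - 0.572·0.466) = 521 - 0.572·245.
So N1* = 381/0.733 = 519, and then N2* = 245 - 0.466·519 = 3.02.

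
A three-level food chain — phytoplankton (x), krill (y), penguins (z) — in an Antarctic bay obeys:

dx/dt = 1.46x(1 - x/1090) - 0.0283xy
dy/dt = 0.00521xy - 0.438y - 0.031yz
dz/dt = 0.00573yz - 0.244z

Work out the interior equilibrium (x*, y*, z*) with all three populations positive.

x* ≈ 190, y* ≈ 42.6, z* ≈ 17.9

From dz/dt = 0: 0.00573y* = 0.244, so y* = 42.6.
From dx/dt = 0: 1.46(1 - x*/1090) = 0.0283·42.6, giving x* = 1090·(1 - 0.825) = 190.
From dy/dt = 0: 0.00521·190 - 0.438 = 0.031z*, so z* = 0.553/0.031 = 17.9.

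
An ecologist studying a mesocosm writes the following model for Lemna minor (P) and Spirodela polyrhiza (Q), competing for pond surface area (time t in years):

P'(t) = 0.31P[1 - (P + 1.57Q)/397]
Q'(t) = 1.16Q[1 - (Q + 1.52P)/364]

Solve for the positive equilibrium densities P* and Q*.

Setting both brackets to zero gives the nullclines P + 1.57Q = 397 and 1.52P + Q = 364.
Substituting Q = 364 - 1.52P into the first: P(1 - 1.57·1.52) = 397 - 1.57·364.
So P* = -174/-1.39 = 126, and then Q* = 364 - 1.52·126 = 173.

P* ≈ 126, Q* ≈ 173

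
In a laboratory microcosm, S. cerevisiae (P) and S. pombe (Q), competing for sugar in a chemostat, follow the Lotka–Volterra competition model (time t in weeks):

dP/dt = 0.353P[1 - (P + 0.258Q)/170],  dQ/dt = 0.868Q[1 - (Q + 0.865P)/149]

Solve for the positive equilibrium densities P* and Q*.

Setting both brackets to zero gives the nullclines P + 0.258Q = 170 and 0.865P + Q = 149.
Substituting Q = 149 - 0.865P into the first: P(1 - 0.258·0.865) = 170 - 0.258·149.
So P* = 132/0.777 = 169, and then Q* = 149 - 0.865·169 = 2.51.

P* ≈ 169, Q* ≈ 2.51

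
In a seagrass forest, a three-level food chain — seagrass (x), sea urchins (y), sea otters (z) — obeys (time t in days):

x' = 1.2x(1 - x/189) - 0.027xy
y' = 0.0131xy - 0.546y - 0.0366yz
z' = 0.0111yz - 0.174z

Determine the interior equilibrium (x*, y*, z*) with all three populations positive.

From dz/dt = 0: 0.0111y* = 0.174, so y* = 15.7.
From dx/dt = 0: 1.2(1 - x*/189) = 0.027·15.7, giving x* = 189·(1 - 0.353) = 122.
From dy/dt = 0: 0.0131·122 - 0.546 = 0.0366z*, so z* = 1.06/0.0366 = 28.9.

x* ≈ 122, y* ≈ 15.7, z* ≈ 28.9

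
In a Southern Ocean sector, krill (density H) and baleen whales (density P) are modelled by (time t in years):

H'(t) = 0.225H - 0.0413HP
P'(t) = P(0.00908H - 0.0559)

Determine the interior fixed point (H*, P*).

H* ≈ 6.16, P* ≈ 5.45

Set dP/dt = 0 with P > 0: 0.00908H - 0.0559 = 0, so H* = 0.0559/0.00908 = 6.16.
Set dH/dt = 0 with H > 0: 0.225 - 0.0413P = 0, so P* = 0.225/0.0413 = 5.45.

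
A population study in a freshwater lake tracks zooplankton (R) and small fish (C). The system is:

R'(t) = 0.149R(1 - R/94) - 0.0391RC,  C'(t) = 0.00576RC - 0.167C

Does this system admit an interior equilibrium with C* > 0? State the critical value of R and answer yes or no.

The predator equation gives dC/dt > 0 only when R > 0.167/0.00576 = 29.
Without the predator, R → K = 94. Since 94 > 29, the predator can invade and persist.

Threshold R = 29; K > 29, so yes, the predator persists.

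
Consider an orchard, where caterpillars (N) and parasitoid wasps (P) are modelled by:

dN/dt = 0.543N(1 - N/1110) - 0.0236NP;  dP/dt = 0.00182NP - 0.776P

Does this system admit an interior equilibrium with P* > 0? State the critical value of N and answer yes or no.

Threshold N = 426; K > 426, so yes, the predator persists.

The predator equation gives dP/dt > 0 only when N > 0.776/0.00182 = 426.
Without the predator, N → K = 1110. Since 1110 > 426, the predator can invade and persist.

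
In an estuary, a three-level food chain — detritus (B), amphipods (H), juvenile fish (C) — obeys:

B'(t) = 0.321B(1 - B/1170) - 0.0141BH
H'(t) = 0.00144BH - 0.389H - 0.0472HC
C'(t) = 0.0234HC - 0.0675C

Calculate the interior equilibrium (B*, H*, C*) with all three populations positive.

From dC/dt = 0: 0.0234H* = 0.0675, so H* = 2.88.
From dB/dt = 0: 0.321(1 - B*/1170) = 0.0141·2.88, giving B* = 1170·(1 - 0.127) = 1020.
From dH/dt = 0: 0.00144·1020 - 0.389 = 0.0472C*, so C* = 1.08/0.0472 = 22.9.

B* ≈ 1020, H* ≈ 2.88, C* ≈ 22.9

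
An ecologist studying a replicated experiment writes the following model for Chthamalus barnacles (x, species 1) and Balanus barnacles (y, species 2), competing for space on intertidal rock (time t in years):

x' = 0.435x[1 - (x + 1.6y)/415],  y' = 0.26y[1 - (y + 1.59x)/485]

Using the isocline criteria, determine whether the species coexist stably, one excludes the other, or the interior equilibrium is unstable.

Compare the nullcline intercepts: K1/α12 = 415/1.6 = 259 < K2 = 485; K2/α21 = 485/1.59 = 305 < K1 = 415.
Since both are reversed, neither can invade when rare; the interior point is a saddle.

unstable coexistence (outcome depends on initial conditions)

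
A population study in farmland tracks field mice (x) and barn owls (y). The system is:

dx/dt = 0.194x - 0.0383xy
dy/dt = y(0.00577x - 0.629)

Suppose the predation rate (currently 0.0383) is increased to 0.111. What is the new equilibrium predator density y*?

y* ≈ 1.75

At the interior fixed point, setting dx/dt = 0 with x > 0 fixes y* = (prey growth rate)/(xy coefficient) — independent of the other coefficients.
With the change, y* = 0.194/0.111 = 1.75; it falls from 5.07.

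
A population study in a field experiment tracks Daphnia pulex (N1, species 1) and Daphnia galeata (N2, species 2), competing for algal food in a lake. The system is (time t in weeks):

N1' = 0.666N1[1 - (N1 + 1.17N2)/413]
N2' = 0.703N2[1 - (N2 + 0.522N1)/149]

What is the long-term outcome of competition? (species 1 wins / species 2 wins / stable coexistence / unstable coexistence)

species 1 excludes species 2

Compare the nullcline intercepts: K1/α12 = 413/1.17 = 353 > K2 = 149; K2/α21 = 149/0.522 = 285 < K1 = 413.
Since the inequalities point opposite ways, species 1 can invade but species 2 cannot.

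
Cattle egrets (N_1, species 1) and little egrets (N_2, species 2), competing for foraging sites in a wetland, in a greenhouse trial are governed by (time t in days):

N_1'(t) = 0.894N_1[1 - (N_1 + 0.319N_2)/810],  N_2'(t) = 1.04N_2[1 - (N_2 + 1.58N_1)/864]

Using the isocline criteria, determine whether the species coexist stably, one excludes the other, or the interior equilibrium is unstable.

Compare the nullcline intercepts: K1/α12 = 810/0.319 = 2540 > K2 = 864; K2/α21 = 864/1.58 = 547 < K1 = 810.
Since the inequalities point opposite ways, species 1 can invade but species 2 cannot.

species 1 excludes species 2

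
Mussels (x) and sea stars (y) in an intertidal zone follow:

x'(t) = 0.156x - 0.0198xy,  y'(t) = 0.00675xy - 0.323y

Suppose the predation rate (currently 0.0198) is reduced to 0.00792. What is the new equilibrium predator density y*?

At the interior fixed point, setting dx/dt = 0 with x > 0 fixes y* = (prey growth rate)/(xy coefficient) — independent of the other coefficients.
With the change, y* = 0.156/0.00792 = 19.7; it rises from 7.88.

y* ≈ 19.7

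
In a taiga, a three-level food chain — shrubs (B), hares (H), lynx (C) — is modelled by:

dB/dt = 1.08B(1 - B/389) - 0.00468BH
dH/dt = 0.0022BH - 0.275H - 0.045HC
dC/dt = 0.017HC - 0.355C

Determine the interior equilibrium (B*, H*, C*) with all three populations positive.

B* ≈ 354, H* ≈ 20.9, C* ≈ 11.2

From dC/dt = 0: 0.017H* = 0.355, so H* = 20.9.
From dB/dt = 0: 1.08(1 - B*/389) = 0.00468·20.9, giving B* = 389·(1 - 0.0905) = 354.
From dH/dt = 0: 0.0022·354 - 0.275 = 0.045C*, so C* = 0.503/0.045 = 11.2.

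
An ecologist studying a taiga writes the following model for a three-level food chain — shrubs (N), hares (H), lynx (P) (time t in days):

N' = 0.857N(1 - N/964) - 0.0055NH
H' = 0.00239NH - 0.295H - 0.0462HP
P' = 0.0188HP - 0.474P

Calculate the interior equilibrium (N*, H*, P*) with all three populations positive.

From dP/dt = 0: 0.0188H* = 0.474, so H* = 25.2.
From dN/dt = 0: 0.857(1 - N*/964) = 0.0055·25.2, giving N* = 964·(1 - 0.162) = 808.
From dH/dt = 0: 0.00239·808 - 0.295 = 0.0462P*, so P* = 1.64/0.0462 = 35.4.

N* ≈ 808, H* ≈ 25.2, P* ≈ 35.4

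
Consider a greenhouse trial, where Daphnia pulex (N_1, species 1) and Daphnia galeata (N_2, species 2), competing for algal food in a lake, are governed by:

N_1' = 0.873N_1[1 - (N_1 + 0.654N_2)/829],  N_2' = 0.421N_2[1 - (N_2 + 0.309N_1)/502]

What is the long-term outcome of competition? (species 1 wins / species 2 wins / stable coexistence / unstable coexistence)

Compare the nullcline intercepts: K1/α12 = 829/0.654 = 1270 > K2 = 502; K2/α21 = 502/0.309 = 1620 > K1 = 829.
Since both inequalities hold, each species can invade when rare, so the interior equilibrium is stable.

stable coexistence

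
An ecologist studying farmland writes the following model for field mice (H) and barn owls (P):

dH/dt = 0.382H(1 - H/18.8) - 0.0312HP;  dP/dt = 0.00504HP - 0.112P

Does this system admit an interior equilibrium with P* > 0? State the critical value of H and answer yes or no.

Threshold H = 22.2; K < 22.2, so no, the predator goes extinct.

The predator equation gives dP/dt > 0 only when H > 0.112/0.00504 = 22.2.
Without the predator, H → K = 18.8. Since 18.8 < 22.2, the predator cannot invade.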